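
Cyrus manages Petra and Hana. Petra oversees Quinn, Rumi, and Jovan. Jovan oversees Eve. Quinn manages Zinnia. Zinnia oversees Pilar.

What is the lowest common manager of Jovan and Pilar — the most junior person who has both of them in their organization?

Petra

Jovan's chain of managers is Petra, Cyrus. Pilar's chain of managers is Zinnia, Quinn, Petra, Cyrus. The first manager that appears in both chains is Petra.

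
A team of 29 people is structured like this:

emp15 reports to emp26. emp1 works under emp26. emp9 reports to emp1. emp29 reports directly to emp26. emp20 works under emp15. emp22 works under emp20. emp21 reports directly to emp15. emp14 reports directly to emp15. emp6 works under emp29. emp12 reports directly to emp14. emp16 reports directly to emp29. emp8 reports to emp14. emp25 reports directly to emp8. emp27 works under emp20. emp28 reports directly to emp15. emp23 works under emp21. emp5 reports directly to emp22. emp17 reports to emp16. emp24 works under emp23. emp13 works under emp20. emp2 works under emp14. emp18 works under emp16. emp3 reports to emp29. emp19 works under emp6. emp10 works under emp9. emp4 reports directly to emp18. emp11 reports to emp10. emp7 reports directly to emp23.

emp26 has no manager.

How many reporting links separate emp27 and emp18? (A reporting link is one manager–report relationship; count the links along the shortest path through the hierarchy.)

emp27 is 3 levels below emp26, and emp18 is 3 levels below emp26 (their lowest common manager). The shortest path runs up from emp27 to emp26 and back down to emp18: 3 + 3 = 6 links.

6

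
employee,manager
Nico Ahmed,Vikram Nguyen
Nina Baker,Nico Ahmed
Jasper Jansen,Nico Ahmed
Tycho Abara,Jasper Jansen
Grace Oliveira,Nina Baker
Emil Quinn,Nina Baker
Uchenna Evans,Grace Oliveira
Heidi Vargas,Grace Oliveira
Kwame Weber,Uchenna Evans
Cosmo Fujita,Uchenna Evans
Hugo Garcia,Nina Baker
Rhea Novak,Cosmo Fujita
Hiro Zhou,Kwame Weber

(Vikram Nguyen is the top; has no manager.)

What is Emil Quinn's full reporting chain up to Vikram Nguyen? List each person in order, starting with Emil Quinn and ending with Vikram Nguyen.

Emil Quinn -> Nina Baker -> Nico Ahmed -> Vikram Nguyen

Emil Quinn reports to Nina Baker. Nina Baker reports to Nico Ahmed. Nico Ahmed reports to Vikram Nguyen. Vikram Nguyen is at the top.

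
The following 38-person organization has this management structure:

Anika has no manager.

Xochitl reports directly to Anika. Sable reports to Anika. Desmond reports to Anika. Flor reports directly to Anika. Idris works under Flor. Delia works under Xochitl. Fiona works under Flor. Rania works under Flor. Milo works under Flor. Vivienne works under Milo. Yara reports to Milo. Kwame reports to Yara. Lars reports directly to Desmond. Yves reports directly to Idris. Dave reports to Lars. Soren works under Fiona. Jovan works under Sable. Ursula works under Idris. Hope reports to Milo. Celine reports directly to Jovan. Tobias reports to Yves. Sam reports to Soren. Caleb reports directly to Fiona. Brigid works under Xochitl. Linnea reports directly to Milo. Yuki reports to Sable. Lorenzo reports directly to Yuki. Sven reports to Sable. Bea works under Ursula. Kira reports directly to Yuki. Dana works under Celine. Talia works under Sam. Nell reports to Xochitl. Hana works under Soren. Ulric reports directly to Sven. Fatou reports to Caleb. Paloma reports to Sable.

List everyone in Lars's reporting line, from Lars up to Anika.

Lars reports to Desmond. Desmond reports to Anika. Anika is at the top.

Lars -> Desmond -> Anika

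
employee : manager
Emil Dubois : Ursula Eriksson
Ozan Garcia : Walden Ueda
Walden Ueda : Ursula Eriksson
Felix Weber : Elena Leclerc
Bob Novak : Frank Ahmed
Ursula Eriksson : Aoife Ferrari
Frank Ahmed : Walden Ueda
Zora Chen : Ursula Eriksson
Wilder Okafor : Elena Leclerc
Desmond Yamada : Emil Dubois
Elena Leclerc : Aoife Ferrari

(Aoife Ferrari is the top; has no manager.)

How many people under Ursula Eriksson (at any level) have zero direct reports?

The people in Ursula Eriksson's organization with no one reporting to them are Desmond Yamada, Ozan Garcia, Bob Novak, Zora Chen. That is 4.

4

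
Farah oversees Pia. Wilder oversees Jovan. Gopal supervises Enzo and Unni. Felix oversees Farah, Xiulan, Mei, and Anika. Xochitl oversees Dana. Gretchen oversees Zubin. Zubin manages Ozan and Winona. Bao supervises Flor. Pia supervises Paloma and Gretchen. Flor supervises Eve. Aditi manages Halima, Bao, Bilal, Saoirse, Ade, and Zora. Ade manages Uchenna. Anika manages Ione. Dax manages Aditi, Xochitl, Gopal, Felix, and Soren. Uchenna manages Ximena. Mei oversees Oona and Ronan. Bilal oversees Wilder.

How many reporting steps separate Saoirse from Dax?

2

Chain from Saoirse up to Dax: Saoirse → Aditi → Dax. That is 2 steps up, so Saoirse is 2 levels below Dax.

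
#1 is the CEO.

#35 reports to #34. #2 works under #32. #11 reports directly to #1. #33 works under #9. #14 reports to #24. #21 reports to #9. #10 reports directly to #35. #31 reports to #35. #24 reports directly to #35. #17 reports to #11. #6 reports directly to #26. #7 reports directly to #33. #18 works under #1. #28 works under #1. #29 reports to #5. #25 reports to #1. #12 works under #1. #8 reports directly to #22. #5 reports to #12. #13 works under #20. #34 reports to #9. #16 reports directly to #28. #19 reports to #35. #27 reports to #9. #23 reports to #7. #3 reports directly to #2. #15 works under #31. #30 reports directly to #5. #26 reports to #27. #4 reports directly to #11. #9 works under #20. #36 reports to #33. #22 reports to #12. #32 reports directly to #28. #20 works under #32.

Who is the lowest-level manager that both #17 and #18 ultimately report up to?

#1

#17's chain of managers is #11, #1. #18's chain of managers is #1. The first manager that appears in both chains is #1.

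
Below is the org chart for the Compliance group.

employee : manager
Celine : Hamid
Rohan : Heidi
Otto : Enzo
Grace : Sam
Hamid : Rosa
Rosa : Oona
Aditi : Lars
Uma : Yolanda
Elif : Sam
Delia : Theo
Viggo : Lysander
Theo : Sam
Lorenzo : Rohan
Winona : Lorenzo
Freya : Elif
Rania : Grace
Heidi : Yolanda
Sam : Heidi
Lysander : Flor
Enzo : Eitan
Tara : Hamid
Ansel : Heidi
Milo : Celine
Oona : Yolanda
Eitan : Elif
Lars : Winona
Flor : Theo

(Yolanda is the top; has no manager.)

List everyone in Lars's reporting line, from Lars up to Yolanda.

Lars reports to Winona. Winona reports to Lorenzo. Lorenzo reports to Rohan. Rohan reports to Heidi. Heidi reports to Yolanda. Yolanda is at the top.

Lars -> Winona -> Lorenzo -> Rohan -> Heidi -> Yolanda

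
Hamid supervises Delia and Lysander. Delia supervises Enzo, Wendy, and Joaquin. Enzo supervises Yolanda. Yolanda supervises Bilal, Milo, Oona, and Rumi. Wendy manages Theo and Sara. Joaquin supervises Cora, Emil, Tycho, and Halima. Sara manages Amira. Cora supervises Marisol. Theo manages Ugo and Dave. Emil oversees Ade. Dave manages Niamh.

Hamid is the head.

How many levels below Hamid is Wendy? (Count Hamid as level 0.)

Chain from Wendy up to Hamid: Wendy → Delia → Hamid. That is 2 steps up, so Wendy is 2 levels below Hamid.

2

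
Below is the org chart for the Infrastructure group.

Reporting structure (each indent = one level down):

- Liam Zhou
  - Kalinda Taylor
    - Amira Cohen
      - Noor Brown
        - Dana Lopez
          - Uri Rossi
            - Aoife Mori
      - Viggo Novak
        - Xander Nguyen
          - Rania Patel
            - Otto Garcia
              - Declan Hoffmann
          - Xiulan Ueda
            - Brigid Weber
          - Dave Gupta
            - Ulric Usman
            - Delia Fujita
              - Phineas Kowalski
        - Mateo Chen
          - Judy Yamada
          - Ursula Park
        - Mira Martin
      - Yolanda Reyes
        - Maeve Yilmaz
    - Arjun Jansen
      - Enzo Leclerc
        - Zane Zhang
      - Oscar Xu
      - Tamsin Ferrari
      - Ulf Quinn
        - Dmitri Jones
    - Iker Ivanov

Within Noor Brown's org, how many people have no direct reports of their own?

The only person in Noor Brown's organization with no one reporting to them is Aoife Mori. That is 1.

1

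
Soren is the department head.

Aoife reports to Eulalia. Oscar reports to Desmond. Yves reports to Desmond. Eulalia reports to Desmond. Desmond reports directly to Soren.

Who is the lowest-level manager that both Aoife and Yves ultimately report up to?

Aoife's chain of managers is Eulalia, Desmond, Soren. Yves's chain of managers is Desmond, Soren. The first manager that appears in both chains is Desmond.

Desmond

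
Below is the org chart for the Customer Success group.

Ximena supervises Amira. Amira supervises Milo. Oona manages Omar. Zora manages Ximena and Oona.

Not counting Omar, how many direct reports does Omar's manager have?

Omar reports to Oona, and Oona has no other direct reports. Omar has 0 peers.

0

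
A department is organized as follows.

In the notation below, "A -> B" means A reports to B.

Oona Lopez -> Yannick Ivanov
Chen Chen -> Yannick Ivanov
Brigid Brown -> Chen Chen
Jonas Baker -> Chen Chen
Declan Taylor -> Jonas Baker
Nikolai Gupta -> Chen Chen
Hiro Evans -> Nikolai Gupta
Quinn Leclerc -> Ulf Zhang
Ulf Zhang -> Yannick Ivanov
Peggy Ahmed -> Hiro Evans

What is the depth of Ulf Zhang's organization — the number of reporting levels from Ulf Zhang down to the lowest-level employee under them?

1

The longest chain under Ulf Zhang runs Ulf Zhang → Quinn Leclerc, which is 1 level below Ulf Zhang.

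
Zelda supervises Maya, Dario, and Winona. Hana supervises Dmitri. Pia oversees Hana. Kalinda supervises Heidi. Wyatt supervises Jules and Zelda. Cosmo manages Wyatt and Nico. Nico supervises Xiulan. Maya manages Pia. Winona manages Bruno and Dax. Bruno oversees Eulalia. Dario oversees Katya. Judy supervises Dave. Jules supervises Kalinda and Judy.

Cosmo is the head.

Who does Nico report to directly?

Nico reports directly to Cosmo.

Cosmo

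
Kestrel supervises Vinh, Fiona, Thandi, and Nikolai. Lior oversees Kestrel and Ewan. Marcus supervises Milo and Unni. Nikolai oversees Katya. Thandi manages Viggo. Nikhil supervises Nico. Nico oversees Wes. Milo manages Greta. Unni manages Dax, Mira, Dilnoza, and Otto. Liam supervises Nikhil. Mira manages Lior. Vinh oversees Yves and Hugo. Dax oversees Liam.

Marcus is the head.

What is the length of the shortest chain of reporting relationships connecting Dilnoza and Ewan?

4

Dilnoza is 1 level below Unni, and Ewan is 3 levels below Unni (their lowest common manager). The shortest path runs up from Dilnoza to Unni and back down to Ewan: 1 + 3 = 4 links.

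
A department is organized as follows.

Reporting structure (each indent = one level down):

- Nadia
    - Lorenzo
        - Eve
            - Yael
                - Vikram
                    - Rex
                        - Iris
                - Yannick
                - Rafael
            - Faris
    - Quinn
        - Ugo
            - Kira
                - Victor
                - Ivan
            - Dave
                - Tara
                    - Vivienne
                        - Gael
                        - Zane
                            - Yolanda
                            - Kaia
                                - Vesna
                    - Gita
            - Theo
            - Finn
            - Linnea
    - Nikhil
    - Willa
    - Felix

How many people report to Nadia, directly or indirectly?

29

Nadia directly manages Lorenzo, Quinn, Nikhil, Willa, Felix. Under Lorenzo: Eve, Faris, Yael, Rafael, Yannick, Vikram, Rex, Iris (8). Under Quinn: Ugo, Linnea, Finn, Theo, Dave, Tara, Gita, Vivienne, Zane, Kaia, Vesna, Yolanda, Gael, Kira, Ivan, Victor (16). Nikhil has no reports. Willa has no reports. Felix has no reports. So Nadia's organization is 5 direct reports plus everyone under them: 9 + 17 + 1 + 1 + 1 = 29.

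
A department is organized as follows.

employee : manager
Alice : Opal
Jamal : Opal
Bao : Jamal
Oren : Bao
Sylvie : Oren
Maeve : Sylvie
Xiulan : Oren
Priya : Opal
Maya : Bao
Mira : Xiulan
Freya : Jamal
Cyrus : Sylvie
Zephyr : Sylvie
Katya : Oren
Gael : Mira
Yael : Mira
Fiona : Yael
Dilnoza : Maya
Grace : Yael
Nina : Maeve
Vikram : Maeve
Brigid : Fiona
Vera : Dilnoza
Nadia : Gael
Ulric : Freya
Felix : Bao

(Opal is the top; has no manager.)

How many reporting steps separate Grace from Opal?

7

Chain from Grace up to Opal: Grace → Yael → Mira → Xiulan → Oren → Bao → Jamal → Opal. That is 7 steps up, so Grace is 7 levels below Opal.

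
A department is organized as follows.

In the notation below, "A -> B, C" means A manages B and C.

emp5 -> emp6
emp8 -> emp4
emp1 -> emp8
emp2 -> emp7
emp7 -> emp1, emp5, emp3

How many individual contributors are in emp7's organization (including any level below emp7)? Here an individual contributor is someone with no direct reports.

3

The people in emp7's organization with no one reporting to them are emp3, emp6, emp4. That is 3.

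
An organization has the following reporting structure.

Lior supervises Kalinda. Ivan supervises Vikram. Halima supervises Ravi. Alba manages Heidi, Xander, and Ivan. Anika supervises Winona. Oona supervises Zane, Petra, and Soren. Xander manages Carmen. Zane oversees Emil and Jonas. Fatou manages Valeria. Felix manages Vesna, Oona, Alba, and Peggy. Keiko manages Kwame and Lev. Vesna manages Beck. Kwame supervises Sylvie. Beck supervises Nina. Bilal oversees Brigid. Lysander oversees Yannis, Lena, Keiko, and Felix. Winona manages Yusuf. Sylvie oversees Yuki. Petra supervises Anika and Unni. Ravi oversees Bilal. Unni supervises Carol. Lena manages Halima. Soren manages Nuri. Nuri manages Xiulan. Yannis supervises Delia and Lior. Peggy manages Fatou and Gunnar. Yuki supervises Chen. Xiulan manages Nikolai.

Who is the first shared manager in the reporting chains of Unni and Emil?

Unni's chain of managers is Petra, Oona, Felix, Lysander. Emil's chain of managers is Zane, Oona, Felix, Lysander. The first manager that appears in both chains is Oona.

Oona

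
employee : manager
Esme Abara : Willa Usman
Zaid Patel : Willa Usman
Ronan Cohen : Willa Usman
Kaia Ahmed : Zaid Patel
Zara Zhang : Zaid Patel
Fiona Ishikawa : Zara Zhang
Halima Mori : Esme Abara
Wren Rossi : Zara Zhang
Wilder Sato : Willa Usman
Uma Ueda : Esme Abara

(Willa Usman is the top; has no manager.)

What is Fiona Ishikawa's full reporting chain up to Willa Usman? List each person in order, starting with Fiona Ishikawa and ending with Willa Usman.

Fiona Ishikawa reports to Zara Zhang. Zara Zhang reports to Zaid Patel. Zaid Patel reports to Willa Usman. Willa Usman is at the top.

Fiona Ishikawa -> Zara Zhang -> Zaid Patel -> Willa Usman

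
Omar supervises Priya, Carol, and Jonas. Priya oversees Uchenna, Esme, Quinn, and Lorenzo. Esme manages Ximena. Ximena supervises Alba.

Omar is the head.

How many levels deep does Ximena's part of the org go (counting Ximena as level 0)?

1

The longest chain under Ximena runs Ximena → Alba, which is 1 level below Ximena.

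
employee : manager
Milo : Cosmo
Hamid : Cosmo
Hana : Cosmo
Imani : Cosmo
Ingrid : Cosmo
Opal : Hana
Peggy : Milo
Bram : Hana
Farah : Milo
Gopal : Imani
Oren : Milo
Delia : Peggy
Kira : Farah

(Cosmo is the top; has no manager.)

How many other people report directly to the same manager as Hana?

4

Hana reports to Cosmo. Cosmo's other direct reports are Milo, Hamid, Imani, Ingrid — 4 peers.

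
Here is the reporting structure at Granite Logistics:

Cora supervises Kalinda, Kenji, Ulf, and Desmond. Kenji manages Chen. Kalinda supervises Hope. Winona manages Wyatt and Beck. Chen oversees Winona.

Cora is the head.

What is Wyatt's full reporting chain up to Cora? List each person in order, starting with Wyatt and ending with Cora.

Wyatt reports to Winona. Winona reports to Chen. Chen reports to Kenji. Kenji reports to Cora. Cora is at the top.

Wyatt -> Winona -> Chen -> Kenji -> Cora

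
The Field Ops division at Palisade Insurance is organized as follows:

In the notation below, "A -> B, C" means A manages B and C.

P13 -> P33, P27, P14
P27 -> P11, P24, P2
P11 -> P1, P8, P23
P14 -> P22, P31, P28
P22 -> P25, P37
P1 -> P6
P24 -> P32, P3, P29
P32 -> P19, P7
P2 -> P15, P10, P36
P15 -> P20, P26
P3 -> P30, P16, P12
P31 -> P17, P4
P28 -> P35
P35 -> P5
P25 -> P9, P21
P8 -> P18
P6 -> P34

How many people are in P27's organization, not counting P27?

22

P27 directly manages P11, P24, P2. Under P11: P23, P8, P18, P1, P6, P34 (6). Under P24: P29, P3, P12, P16, P30, P32, P7, P19 (8). Under P2: P36, P10, P15, P26, P20 (5). So P27's organization is 3 direct reports plus everyone under them: 7 + 9 + 6 = 22.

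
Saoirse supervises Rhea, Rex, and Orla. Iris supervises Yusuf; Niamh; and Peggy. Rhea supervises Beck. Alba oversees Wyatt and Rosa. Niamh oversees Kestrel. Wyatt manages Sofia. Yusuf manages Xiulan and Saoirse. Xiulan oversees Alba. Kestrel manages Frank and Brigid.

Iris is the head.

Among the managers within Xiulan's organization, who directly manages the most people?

Direct-report counts within Xiulan's organization: Xiulan has 1; Alba has 2; Wyatt has 1. The largest is 2, held by Alba.

Alba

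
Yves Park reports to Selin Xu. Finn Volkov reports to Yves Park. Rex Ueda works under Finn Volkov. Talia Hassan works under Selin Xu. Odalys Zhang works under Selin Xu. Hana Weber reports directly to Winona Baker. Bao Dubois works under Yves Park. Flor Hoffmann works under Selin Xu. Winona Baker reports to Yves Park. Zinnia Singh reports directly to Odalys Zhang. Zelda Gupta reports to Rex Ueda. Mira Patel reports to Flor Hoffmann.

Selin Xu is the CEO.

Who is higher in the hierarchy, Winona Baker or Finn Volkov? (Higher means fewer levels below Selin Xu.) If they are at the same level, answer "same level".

Both Winona Baker and Finn Volkov are 2 levels below Selin Xu.

same level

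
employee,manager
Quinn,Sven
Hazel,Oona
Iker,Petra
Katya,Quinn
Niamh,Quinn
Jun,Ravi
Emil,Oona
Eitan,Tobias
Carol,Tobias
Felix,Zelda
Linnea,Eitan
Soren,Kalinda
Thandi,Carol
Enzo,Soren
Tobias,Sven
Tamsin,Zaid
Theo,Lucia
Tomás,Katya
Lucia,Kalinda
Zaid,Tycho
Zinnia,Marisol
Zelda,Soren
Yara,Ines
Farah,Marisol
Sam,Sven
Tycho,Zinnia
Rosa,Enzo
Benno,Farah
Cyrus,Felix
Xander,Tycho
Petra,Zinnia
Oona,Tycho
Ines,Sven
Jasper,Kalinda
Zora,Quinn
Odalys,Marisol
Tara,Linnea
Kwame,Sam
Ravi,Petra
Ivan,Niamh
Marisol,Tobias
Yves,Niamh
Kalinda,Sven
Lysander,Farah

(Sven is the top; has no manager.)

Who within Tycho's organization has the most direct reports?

Tycho

Direct-report counts within Tycho's organization: Tycho has 3; Zaid has 1; Oona has 2. The largest is 3, held by Tycho.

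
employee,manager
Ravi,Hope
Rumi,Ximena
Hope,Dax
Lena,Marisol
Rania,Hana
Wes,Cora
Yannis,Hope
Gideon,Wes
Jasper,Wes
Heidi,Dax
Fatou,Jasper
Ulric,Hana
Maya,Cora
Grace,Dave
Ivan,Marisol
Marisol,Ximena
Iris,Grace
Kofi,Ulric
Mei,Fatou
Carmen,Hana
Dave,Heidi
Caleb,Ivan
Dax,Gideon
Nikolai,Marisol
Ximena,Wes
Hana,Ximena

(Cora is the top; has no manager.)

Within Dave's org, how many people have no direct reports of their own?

1

The only person in Dave's organization with no one reporting to them is Iris. That is 1.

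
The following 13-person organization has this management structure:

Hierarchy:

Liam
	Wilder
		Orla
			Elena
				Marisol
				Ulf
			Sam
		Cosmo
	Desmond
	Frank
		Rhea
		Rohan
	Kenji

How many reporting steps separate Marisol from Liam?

Chain from Marisol up to Liam: Marisol → Elena → Orla → Wilder → Liam. That is 4 steps up, so Marisol is 4 levels below Liam.

4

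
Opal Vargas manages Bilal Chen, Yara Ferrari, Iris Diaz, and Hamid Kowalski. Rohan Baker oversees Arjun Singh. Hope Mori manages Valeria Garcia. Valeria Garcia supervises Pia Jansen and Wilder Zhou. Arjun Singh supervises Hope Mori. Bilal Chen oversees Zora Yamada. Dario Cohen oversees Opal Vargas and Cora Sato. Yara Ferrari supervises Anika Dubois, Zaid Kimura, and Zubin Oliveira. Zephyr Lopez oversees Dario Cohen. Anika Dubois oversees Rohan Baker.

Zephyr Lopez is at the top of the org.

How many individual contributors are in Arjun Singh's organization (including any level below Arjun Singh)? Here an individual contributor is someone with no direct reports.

The people in Arjun Singh's organization with no one reporting to them are Wilder Zhou, Pia Jansen. That is 2.

2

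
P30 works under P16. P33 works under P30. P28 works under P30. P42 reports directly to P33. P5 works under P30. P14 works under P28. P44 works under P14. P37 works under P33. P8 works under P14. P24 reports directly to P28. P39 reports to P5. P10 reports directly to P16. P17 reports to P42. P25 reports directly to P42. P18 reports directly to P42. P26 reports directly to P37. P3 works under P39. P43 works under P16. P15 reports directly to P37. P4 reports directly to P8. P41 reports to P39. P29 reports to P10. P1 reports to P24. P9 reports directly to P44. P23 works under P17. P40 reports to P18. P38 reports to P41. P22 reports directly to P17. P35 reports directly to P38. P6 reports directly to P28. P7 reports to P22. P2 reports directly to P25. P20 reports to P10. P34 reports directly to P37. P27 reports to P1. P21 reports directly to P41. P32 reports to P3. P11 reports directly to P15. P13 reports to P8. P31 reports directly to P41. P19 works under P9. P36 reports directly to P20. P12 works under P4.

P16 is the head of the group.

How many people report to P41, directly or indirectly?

P41 directly manages P38, P21, P31. Under P38: P35 (1). P21 has no reports. P31 has no reports. So P41's organization is 3 direct reports plus everyone under them: 2 + 1 + 1 = 4.

4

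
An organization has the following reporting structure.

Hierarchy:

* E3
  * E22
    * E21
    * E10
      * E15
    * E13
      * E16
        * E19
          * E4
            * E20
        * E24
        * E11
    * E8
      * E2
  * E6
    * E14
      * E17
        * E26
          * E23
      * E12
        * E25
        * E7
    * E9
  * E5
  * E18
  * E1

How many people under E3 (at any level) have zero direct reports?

The people in E3's organization with no one reporting to them are E1, E18, E5, E9, E7, E25, E23, E2, E11, E24, E20, E15, E21. That is 13.

13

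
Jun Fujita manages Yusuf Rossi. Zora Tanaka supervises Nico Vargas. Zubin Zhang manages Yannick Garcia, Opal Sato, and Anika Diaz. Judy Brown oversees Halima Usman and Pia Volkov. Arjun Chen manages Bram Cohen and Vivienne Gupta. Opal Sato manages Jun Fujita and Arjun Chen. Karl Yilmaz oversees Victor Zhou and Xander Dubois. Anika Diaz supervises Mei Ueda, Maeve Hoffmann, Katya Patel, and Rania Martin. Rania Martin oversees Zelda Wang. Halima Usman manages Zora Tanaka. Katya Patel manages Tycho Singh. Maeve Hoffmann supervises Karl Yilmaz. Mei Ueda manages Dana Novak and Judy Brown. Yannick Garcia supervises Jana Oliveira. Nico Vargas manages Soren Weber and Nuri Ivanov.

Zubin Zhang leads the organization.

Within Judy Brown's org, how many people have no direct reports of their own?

3

The people in Judy Brown's organization with no one reporting to them are Pia Volkov, Nuri Ivanov, Soren Weber. That is 3.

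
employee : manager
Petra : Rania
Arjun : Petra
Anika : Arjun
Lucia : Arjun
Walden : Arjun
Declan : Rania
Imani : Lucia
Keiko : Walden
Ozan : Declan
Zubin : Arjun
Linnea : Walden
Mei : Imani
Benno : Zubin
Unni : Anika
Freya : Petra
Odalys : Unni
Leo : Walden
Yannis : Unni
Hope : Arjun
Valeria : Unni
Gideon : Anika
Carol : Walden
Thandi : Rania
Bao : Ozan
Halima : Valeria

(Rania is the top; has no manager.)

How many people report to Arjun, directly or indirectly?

18

Arjun directly manages Anika, Lucia, Walden, Zubin, Hope. Under Anika: Gideon, Unni, Valeria, Halima, Yannis, Odalys (6). Under Lucia: Imani, Mei (2). Under Walden: Carol, Leo, Linnea, Keiko (4). Under Zubin: Benno (1). Hope has no reports. So Arjun's organization is 5 direct reports plus everyone under them: 7 + 3 + 5 + 2 + 1 = 18.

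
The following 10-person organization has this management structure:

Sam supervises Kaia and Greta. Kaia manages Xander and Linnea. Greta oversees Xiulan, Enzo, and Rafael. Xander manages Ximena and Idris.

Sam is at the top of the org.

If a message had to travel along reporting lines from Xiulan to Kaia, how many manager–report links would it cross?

Xiulan is 2 levels below Sam, and Kaia is 1 level below Sam (their lowest common manager). The shortest path runs up from Xiulan to Sam and back down to Kaia: 2 + 1 = 3 links.

3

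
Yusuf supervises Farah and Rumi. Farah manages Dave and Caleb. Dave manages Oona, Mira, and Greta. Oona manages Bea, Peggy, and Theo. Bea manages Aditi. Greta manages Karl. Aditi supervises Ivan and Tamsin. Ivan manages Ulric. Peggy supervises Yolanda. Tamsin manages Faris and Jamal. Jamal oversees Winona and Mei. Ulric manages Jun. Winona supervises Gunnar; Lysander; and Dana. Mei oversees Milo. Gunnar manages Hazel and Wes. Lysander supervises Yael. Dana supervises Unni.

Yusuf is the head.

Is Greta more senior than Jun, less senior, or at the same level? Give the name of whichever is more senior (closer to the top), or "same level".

Greta is 3 levels below Yusuf; Jun is 8. Greta is higher.

Greta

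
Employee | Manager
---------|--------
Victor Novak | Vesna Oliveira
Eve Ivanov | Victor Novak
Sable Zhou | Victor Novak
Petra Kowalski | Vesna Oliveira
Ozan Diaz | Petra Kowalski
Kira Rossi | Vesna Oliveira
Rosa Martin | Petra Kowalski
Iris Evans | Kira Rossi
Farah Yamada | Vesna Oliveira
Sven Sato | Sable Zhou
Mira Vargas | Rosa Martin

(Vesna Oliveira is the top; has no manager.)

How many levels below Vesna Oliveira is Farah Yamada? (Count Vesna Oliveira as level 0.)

Chain from Farah Yamada up to Vesna Oliveira: Farah Yamada → Vesna Oliveira. That is 1 step up, so Farah Yamada is 1 level below Vesna Oliveira.

1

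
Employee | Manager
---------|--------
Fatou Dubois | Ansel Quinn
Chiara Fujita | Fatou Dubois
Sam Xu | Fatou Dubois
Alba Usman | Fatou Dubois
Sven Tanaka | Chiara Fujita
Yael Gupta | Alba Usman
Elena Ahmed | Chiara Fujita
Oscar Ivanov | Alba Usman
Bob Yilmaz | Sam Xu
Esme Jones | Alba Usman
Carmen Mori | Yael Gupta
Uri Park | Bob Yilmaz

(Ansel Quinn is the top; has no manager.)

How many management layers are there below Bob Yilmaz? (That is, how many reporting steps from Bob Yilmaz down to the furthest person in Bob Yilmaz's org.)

The longest chain under Bob Yilmaz runs Bob Yilmaz → Uri Park, which is 1 level below Bob Yilmaz.

1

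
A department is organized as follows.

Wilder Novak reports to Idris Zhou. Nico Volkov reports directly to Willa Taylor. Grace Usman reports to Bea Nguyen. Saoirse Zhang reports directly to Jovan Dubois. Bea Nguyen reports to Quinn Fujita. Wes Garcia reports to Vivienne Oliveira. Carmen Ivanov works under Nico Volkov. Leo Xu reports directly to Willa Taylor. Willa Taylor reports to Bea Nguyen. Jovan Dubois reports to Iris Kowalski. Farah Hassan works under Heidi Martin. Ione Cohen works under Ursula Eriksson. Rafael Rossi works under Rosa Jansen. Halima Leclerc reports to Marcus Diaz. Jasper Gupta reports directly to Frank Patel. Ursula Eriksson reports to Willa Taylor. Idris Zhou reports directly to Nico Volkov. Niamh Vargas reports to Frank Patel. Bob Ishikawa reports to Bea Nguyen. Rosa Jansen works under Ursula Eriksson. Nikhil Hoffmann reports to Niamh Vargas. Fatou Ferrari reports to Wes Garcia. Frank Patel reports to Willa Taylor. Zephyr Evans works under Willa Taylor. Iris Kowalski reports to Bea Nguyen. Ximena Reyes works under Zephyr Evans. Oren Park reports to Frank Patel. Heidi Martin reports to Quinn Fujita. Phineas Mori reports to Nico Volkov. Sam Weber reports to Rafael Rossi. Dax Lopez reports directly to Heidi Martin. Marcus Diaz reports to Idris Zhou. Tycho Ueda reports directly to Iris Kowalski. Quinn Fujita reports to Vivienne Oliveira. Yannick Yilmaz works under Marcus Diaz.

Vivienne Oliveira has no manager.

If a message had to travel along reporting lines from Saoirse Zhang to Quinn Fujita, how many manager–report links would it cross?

Saoirse Zhang is in Quinn Fujita's organization: the chain from Saoirse Zhang up to Quinn Fujita is Saoirse Zhang → Jovan Dubois → Iris Kowalski → Bea Nguyen → Quinn Fujita, which is 4 links.

4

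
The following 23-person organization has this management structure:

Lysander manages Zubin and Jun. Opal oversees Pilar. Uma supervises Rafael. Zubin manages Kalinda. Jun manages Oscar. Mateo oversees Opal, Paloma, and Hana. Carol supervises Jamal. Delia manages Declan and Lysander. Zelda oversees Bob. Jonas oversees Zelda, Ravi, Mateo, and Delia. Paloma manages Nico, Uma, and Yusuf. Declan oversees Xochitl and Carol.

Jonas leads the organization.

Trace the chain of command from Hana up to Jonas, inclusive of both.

Hana -> Mateo -> Jonas

Hana reports to Mateo. Mateo reports to Jonas. Jonas is at the top.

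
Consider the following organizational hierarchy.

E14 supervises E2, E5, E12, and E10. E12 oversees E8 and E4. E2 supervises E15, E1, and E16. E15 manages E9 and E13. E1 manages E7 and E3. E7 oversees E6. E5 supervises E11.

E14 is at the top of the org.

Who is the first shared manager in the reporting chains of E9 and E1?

E9's chain of managers is E15, E2, E14. E1's chain of managers is E2, E14. The first manager that appears in both chains is E2.

E2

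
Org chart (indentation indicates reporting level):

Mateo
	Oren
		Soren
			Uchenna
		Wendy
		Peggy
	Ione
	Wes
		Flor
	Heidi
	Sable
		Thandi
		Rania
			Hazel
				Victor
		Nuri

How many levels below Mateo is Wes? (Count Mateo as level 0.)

1

Chain from Wes up to Mateo: Wes → Mateo. That is 1 step up, so Wes is 1 level below Mateo.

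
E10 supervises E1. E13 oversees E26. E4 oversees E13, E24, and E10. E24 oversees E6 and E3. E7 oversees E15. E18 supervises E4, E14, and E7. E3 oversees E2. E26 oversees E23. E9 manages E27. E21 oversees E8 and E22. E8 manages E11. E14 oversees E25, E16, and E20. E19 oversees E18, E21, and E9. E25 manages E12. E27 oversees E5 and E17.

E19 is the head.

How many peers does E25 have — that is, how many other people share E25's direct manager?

2

E25 reports to E14. E14's other direct reports are E16, E20 — 2 peers.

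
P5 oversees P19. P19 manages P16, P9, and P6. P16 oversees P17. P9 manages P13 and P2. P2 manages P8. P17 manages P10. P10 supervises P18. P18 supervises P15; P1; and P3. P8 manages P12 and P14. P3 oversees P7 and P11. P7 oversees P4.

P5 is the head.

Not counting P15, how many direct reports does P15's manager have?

P15 reports to P18. P18's other direct reports are P1, P3 — 2 peers.

2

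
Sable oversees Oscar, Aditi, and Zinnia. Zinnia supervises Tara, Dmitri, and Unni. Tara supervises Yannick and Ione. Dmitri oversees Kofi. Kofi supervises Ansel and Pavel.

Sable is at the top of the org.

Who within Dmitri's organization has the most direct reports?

Kofi

Direct-report counts within Dmitri's organization: Dmitri has 1; Kofi has 2. The largest is 2, held by Kofi.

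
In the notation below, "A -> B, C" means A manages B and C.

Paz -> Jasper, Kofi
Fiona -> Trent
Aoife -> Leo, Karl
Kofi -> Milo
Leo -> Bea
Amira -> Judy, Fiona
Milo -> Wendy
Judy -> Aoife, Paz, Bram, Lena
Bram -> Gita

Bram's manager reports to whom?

Amira

Bram reports to Judy, and Judy reports to Amira. So Bram's skip-level manager is Amira.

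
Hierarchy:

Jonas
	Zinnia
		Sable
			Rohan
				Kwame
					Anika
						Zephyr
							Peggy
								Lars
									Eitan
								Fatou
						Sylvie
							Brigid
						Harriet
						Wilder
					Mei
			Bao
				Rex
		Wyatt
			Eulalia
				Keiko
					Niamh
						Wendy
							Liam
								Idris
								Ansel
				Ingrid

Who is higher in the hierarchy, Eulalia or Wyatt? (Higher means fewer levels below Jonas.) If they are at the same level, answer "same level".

Wyatt

Eulalia is 3 levels below Jonas; Wyatt is 2. Wyatt is higher.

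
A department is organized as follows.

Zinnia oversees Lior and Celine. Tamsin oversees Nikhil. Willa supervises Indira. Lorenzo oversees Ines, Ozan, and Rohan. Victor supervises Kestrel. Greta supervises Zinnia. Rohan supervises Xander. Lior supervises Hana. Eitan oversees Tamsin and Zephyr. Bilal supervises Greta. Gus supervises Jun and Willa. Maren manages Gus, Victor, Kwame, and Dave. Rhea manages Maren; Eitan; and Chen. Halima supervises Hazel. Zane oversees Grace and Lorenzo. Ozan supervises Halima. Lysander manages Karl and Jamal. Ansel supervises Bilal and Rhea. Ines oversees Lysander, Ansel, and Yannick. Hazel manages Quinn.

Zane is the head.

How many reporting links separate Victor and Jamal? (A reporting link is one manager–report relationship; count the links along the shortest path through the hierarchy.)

6

Victor is 4 levels below Ines, and Jamal is 2 levels below Ines (their lowest common manager). The shortest path runs up from Victor to Ines and back down to Jamal: 4 + 2 = 6 links.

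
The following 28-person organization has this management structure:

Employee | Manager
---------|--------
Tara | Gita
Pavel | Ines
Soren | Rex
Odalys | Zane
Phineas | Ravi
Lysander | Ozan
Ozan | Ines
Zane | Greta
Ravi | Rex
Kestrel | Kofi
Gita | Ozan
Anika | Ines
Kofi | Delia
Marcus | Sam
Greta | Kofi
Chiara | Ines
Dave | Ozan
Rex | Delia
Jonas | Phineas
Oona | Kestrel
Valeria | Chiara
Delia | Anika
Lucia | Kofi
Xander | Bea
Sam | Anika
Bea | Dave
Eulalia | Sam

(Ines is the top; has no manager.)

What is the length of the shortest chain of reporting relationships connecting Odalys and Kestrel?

4

Odalys is 3 levels below Kofi, and Kestrel is 1 level below Kofi (their lowest common manager). The shortest path runs up from Odalys to Kofi and back down to Kestrel: 3 + 1 = 4 links.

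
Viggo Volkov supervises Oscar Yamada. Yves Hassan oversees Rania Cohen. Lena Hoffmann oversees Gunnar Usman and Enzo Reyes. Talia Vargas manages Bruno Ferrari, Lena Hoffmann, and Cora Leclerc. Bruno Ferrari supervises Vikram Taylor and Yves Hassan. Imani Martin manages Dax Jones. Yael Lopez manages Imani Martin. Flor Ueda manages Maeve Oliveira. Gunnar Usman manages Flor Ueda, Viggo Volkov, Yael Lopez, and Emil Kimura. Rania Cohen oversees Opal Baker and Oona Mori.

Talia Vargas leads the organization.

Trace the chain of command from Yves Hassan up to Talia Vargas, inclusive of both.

Yves Hassan reports to Bruno Ferrari. Bruno Ferrari reports to Talia Vargas. Talia Vargas is at the top.

Yves Hassan -> Bruno Ferrari -> Talia Vargas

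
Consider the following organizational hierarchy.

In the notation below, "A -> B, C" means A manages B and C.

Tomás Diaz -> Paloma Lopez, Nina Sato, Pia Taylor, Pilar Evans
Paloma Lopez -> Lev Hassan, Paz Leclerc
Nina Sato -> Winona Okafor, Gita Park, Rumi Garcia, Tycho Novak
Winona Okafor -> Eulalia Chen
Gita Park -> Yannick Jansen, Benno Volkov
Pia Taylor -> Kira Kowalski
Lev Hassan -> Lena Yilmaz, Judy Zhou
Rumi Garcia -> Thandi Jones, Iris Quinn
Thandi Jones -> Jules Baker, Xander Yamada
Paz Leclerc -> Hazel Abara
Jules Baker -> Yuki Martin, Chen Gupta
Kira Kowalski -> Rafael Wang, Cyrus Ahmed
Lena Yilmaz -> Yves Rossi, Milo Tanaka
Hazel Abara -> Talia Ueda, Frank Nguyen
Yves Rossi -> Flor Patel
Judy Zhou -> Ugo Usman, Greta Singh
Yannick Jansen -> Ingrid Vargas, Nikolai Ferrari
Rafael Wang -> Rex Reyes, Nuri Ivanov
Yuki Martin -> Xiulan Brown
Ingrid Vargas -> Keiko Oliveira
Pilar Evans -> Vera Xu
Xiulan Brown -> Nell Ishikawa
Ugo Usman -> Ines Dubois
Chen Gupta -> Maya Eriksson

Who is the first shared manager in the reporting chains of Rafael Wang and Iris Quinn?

Tomás Diaz

Rafael Wang's chain of managers is Kira Kowalski, Pia Taylor, Tomás Diaz. Iris Quinn's chain of managers is Rumi Garcia, Nina Sato, Tomás Diaz. The first manager that appears in both chains is Tomás Diaz.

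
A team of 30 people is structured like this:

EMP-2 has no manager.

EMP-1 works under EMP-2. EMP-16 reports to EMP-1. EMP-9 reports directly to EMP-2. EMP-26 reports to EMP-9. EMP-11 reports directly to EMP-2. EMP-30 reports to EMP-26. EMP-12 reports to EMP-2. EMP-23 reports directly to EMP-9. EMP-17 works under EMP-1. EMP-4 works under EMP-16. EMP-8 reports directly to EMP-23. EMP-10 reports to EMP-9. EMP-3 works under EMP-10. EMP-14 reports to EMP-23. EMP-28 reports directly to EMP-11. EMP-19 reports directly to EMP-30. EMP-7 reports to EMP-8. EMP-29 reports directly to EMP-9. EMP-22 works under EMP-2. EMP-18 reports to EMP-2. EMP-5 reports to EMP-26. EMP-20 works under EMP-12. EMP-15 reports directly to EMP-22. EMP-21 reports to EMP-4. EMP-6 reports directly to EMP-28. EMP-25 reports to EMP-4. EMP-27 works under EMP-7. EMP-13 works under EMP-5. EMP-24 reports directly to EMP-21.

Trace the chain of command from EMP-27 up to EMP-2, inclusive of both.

EMP-27 -> EMP-7 -> EMP-8 -> EMP-23 -> EMP-9 -> EMP-2

EMP-27 reports to EMP-7. EMP-7 reports to EMP-8. EMP-8 reports to EMP-23. EMP-23 reports to EMP-9. EMP-9 reports to EMP-2. EMP-2 is at the top.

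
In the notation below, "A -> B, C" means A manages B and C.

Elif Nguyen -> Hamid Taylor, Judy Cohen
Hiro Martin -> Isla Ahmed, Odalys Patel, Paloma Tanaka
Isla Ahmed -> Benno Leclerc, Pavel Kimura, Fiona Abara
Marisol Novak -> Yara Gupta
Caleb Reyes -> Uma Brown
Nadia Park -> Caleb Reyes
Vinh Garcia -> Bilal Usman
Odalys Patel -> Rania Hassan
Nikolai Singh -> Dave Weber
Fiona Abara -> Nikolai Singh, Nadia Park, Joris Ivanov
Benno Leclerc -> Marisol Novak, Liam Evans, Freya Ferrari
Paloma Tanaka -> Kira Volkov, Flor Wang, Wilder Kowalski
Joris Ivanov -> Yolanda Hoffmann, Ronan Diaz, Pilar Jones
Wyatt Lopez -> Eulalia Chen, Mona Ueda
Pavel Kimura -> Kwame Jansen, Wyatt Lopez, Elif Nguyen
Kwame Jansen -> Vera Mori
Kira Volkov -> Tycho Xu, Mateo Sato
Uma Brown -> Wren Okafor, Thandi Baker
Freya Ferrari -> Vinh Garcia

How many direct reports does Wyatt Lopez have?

Wyatt Lopez directly manages Eulalia Chen, Mona Ueda. That is 2 direct reports.

2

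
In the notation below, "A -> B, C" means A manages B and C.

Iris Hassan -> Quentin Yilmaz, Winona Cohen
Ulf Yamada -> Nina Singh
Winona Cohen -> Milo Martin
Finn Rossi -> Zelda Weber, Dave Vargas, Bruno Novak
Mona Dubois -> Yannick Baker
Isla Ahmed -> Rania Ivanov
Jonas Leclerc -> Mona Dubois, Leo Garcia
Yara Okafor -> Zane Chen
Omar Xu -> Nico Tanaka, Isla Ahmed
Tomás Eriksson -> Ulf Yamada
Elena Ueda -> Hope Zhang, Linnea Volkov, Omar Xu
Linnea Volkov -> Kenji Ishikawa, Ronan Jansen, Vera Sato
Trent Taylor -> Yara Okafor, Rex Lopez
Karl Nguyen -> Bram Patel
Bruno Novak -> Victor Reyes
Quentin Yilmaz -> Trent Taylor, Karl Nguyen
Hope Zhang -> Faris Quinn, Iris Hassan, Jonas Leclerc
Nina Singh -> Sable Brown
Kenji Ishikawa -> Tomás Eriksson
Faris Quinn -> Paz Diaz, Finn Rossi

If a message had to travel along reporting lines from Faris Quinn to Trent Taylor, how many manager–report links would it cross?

4

Faris Quinn is 1 level below Hope Zhang, and Trent Taylor is 3 levels below Hope Zhang (their lowest common manager). The shortest path runs up from Faris Quinn to Hope Zhang and back down to Trent Taylor: 1 + 3 = 4 links.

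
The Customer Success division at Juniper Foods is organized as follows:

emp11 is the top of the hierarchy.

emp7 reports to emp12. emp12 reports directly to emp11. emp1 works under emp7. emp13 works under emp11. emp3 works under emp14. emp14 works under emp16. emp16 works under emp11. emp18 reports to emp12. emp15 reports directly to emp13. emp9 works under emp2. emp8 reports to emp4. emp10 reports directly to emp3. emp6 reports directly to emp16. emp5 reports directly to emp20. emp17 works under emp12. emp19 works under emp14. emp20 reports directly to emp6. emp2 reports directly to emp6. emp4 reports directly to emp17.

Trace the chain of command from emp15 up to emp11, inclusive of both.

emp15 reports to emp13. emp13 reports to emp11. emp11 is at the top.

emp15 -> emp13 -> emp11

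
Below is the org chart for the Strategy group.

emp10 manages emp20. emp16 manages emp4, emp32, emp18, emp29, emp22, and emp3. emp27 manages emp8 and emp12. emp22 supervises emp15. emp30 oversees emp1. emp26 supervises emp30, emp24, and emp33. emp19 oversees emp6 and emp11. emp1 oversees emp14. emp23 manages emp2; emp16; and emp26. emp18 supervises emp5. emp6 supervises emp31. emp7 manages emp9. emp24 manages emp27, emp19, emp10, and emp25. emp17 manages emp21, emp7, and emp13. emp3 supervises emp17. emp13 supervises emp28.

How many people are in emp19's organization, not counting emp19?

3

emp19 directly manages emp6, emp11. Under emp6: emp31 (1). emp11 has no reports. So emp19's organization is 2 direct reports plus everyone under them: 2 + 1 = 3.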